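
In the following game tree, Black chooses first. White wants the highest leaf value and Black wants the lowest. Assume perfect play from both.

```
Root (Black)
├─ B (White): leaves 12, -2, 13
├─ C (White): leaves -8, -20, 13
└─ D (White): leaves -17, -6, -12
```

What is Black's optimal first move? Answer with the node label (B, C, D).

D

B (White): max(12, -2, 13) = 13
C (White): max(-8, -20, 13) = 13
D (White): max(-17, -6, -12) = -6
Root (Black): min(13, 13, -6) = -6
Black picks the child with the lowest value: D (value -6).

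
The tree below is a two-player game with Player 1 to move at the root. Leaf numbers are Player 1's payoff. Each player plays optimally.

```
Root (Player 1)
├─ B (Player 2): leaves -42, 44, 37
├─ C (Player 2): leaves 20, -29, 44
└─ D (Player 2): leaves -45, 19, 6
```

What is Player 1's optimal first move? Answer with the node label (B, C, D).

C

B (Player 2): min(-42, 44, 37) = -42
C (Player 2): min(20, -29, 44) = -29
D (Player 2): min(-45, 19, 6) = -45
Root (Player 1): max(-42, -29, -45) = -29
Player 1 picks the child with the highest value: C (value -29).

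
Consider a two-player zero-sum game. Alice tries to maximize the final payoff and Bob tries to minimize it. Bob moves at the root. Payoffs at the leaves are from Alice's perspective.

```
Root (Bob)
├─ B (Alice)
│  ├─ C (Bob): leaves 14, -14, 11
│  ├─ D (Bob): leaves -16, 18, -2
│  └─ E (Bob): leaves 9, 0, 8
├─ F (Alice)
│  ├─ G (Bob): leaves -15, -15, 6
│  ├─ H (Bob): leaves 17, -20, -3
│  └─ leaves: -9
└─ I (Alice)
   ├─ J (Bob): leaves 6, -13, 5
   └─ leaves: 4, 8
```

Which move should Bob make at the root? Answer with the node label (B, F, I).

F

C (Bob): min(14, -14, 11) = -14
D (Bob): min(-16, 18, -2) = -16
E (Bob): min(9, 0, 8) = 0
B (Alice): max(-14, -16, 0) = 0
G (Bob): min(-15, -15, 6) = -15
H (Bob): min(17, -20, -3) = -20
F (Alice): max(-15, -20, -9) = -9
J (Bob): min(6, -13, 5) = -13
I (Alice): max(-13, 4, 8) = 8
Root (Bob): min(0, -9, 8) = -9
Bob picks the child with the lowest value: F (value -9).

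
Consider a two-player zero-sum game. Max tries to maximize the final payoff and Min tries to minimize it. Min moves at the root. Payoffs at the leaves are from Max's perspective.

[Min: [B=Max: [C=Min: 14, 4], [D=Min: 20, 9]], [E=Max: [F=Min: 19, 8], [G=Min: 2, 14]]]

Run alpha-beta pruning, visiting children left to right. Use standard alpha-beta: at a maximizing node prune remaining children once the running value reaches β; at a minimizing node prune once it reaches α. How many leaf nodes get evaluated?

C [α=-∞,β=+∞]: v=4
D [α=4,β=+∞]: v=9
B [α=-∞,β=+∞]: v=9
F [α=-∞,β=9]: v=8
G [α=8,β=9]: v=2 after child 1 ≤ α → α-cutoff, skip 1
E [α=-∞,β=9]: v=8
Root [α=-∞,β=+∞]: v=8
Leaves evaluated: 7 of 8.

7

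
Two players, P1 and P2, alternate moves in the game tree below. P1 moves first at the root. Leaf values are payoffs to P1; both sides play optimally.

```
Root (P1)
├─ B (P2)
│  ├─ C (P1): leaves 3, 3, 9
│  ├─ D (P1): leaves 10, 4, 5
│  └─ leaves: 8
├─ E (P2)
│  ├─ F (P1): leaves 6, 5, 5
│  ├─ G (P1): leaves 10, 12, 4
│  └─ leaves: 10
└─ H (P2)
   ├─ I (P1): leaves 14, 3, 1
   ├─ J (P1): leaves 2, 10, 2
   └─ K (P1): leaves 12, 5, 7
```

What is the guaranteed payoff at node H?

I: max(14, 3, 1) = 14
J: max(2, 10, 2) = 10
K: max(12, 5, 7) = 12
H: min(14, 10, 12) = 10

10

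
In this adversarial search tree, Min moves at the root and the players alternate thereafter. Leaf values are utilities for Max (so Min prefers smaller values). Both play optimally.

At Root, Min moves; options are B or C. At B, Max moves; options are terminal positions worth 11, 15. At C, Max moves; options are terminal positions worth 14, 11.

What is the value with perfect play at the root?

B (Max): max(11, 15) = 15
C (Max): max(14, 11) = 14
Root (Min): min(15, 14) = 14

14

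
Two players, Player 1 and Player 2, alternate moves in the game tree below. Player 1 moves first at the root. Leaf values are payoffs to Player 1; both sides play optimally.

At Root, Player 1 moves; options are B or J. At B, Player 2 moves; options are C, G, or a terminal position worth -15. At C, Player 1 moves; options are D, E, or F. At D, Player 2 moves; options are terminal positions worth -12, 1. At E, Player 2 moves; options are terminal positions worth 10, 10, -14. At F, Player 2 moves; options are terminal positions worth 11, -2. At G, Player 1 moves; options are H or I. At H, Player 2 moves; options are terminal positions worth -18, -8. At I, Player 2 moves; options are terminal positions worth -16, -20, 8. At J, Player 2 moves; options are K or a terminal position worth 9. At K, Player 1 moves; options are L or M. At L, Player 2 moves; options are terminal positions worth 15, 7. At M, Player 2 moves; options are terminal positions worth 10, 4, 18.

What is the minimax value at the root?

7

D (Player 2): min(-12, 1) = -12
E (Player 2): min(10, 10, -14) = -14
F (Player 2): min(11, -2) = -2
C (Player 1): max(-12, -14, -2) = -2
H (Player 2): min(-18, -8) = -18
I (Player 2): min(-16, -20, 8) = -20
G (Player 1): max(-18, -20) = -18
B (Player 2): min(-2, -18, -15) = -18
L (Player 2): min(15, 7) = 7
M (Player 2): min(10, 4, 18) = 4
K (Player 1): max(7, 4) = 7
J (Player 2): min(7, 9) = 7
Root (Player 1): max(-18, 7) = 7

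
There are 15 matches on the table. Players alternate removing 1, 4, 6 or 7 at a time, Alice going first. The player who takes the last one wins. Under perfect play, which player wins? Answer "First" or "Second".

Compute winning (W) and losing (L) positions by backward induction:
i:   0  1  2  3  4  5  6  7  8  9 10 11 12 13 14 15
     L  W  L  W  W  L  W  W  W  W  L  W  W  L  W  L
Position 15 is L, so the second player wins.

Second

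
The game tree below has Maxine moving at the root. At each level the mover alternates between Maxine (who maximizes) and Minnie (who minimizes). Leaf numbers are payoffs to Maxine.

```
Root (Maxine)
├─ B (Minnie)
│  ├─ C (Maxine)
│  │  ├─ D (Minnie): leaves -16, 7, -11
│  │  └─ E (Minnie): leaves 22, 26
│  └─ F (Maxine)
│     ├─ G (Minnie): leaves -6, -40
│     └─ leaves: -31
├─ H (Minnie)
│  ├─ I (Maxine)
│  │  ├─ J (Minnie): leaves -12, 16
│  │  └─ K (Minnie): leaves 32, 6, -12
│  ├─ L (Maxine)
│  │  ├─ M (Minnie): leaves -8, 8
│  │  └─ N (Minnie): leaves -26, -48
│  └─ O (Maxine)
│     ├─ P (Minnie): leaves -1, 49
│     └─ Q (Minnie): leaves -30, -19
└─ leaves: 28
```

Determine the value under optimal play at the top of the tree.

D (Minnie): min(-16, 7, -11) = -16
E (Minnie): min(22, 26) = 22
C (Maxine): max(-16, 22) = 22
G (Minnie): min(-6, -40) = -40
F (Maxine): max(-40, -31) = -31
B (Minnie): min(22, -31) = -31
J (Minnie): min(-12, 16) = -12
K (Minnie): min(32, 6, -12) = -12
I (Maxine): max(-12, -12) = -12
M (Minnie): min(-8, 8) = -8
N (Minnie): min(-26, -48) = -48
L (Maxine): max(-8, -48) = -8
P (Minnie): min(-1, 49) = -1
Q (Minnie): min(-30, -19) = -30
O (Maxine): max(-1, -30) = -1
H (Minnie): min(-12, -8, -1) = -12
Root (Maxine): max(-31, -12, 28) = 28

28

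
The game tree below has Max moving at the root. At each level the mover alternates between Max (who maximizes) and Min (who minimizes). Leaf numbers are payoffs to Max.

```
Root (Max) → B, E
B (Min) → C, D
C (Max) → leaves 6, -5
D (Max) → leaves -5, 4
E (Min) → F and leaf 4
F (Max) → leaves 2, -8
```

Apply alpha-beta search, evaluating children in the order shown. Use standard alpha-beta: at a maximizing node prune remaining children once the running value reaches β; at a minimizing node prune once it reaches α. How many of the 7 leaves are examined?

6

C [α=-∞,β=+∞]: v=6
D [α=-∞,β=6]: v=4
B [α=-∞,β=+∞]: v=4
F [α=4,β=+∞]: v=2
E [α=4,β=+∞]: v=2 after child 1 ≤ α → α-cutoff, skip 1
Root [α=-∞,β=+∞]: v=4
Leaves evaluated: 6 of 7.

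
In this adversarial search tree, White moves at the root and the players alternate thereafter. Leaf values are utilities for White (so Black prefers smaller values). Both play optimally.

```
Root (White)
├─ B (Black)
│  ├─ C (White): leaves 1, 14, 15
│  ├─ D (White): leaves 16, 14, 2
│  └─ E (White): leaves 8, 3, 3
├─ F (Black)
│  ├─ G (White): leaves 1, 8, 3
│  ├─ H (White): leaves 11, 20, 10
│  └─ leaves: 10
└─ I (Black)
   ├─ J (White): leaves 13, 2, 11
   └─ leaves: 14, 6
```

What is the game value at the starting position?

8

C (White): max(1, 14, 15) = 15
D (White): max(16, 14, 2) = 16
E (White): max(8, 3, 3) = 8
B (Black): min(15, 16, 8) = 8
G (White): max(1, 8, 3) = 8
H (White): max(11, 20, 10) = 20
F (Black): min(8, 20, 10) = 8
J (White): max(13, 2, 11) = 13
I (Black): min(13, 14, 6) = 6
Root (White): max(8, 8, 6) = 8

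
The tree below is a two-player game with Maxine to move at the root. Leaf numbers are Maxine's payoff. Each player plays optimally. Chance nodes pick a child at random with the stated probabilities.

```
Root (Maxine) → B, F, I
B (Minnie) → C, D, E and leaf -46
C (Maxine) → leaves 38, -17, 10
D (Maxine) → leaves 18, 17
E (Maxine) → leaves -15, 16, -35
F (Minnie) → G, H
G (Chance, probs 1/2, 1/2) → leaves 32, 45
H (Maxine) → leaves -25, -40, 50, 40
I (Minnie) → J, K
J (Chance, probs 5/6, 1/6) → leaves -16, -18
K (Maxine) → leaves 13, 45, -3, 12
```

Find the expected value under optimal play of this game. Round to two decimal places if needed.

38.5

C (Maxine): max(38, -17, 10) = 38
D (Maxine): max(18, 17) = 18
E (Maxine): max(-15, 16, -35) = 16
B (Minnie): min(38, 18, 16, -46) = -46
G (Chance): 1/2·32 + 1/2·45 = 38.5
H (Maxine): max(-25, -40, 50, 40) = 50
F (Minnie): min(38.5, 50) = 38.5
J (Chance): 5/6·-16 + 1/6·-18 = -16.33
K (Maxine): max(13, 45, -3, 12) = 45
I (Minnie): min(-16.33, 45) = -16.33
Root (Maxine): max(-46, 38.5, -16.33) = 38.5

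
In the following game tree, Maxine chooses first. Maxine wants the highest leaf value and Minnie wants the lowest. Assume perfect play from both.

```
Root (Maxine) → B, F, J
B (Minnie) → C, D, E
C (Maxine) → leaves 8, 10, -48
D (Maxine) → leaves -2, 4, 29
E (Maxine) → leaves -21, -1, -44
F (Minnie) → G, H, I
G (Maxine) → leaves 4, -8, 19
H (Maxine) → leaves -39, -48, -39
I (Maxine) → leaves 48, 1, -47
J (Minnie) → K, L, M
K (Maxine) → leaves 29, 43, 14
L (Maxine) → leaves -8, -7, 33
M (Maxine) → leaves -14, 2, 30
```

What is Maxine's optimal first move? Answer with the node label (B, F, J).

C (Maxine): max(8, 10, -48) = 10
D (Maxine): max(-2, 4, 29) = 29
E (Maxine): max(-21, -1, -44) = -1
B (Minnie): min(10, 29, -1) = -1
G (Maxine): max(4, -8, 19) = 19
H (Maxine): max(-39, -48, -39) = -39
I (Maxine): max(48, 1, -47) = 48
F (Minnie): min(19, -39, 48) = -39
K (Maxine): max(29, 43, 14) = 43
L (Maxine): max(-8, -7, 33) = 33
M (Maxine): max(-14, 2, 30) = 30
J (Minnie): min(43, 33, 30) = 30
Root (Maxine): max(-1, -39, 30) = 30
Maxine picks the child with the highest value: J (value 30).

J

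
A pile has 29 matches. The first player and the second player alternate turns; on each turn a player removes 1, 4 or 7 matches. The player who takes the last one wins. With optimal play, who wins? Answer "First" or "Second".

Positions where the player to move wins (W) vs loses (L):
i:   0  1  2  3  4  5  6  7  8  9 10 11 12 13 14 15 16 17 18 19 20 21 22 23 24 25 26 27 28 29
     L  W  L  W  W  L  W  W  L  W  L  W  W  L  W  W  L  W  L  W  W  L  W  W  L  W  L  W  W  L
Position 29 is L, so the second player wins.

Second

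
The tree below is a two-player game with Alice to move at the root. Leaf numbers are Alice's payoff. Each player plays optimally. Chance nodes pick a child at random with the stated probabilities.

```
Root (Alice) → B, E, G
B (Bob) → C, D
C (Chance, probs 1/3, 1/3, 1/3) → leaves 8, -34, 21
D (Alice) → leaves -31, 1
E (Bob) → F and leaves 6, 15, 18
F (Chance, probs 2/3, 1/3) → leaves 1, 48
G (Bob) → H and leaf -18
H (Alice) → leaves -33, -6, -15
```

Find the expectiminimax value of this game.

C (Chance): 1/3·8 + 1/3·-34 + 1/3·21 = -1.67
D (Alice): max(-31, 1) = 1
B (Bob): min(-1.67, 1) = -1.67
F (Chance): 2/3·1 + 1/3·48 = 16.67
E (Bob): min(16.67, 6, 15, 18) = 6
H (Alice): max(-33, -6, -15) = -6
G (Bob): min(-6, -18) = -18
Root (Alice): max(-1.67, 6, -18) = 6

6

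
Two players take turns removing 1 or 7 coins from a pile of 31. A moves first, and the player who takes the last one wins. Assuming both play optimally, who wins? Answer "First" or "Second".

Compute winning (W) and losing (L) positions by backward induction:
i:   0  1  2  3  4  5  6  7  8  9 10 11 12 13 14 15 16 17 18 19 20 21 22 23 24 25 26 27 28 29 30 31
     L  W  L  W  L  W  L  W  L  W  L  W  L  W  L  W  L  W  L  W  L  W  L  W  L  W  L  W  L  W  L  W
Position 31 is W, so the first player wins.

First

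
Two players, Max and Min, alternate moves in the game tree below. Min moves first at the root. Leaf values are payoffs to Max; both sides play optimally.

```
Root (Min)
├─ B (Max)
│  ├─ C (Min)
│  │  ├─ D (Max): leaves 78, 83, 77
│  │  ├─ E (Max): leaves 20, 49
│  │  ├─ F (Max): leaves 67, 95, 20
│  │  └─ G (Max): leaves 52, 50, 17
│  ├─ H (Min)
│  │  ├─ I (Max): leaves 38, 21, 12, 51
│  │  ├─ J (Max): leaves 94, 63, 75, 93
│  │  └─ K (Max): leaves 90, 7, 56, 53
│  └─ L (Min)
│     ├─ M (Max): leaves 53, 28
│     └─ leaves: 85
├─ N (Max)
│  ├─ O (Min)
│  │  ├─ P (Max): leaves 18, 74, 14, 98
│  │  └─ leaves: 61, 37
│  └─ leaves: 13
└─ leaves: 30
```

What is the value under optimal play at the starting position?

D (Max): max(78, 83, 77) = 83
E (Max): max(20, 49) = 49
F (Max): max(67, 95, 20) = 95
G (Max): max(52, 50, 17) = 52
C (Min): min(83, 49, 95, 52) = 49
I (Max): max(38, 21, 12, 51) = 51
J (Max): max(94, 63, 75, 93) = 94
K (Max): max(90, 7, 56, 53) = 90
H (Min): min(51, 94, 90) = 51
M (Max): max(53, 28) = 53
L (Min): min(53, 85) = 53
B (Max): max(49, 51, 53) = 53
P (Max): max(18, 74, 14, 98) = 98
O (Min): min(98, 61, 37) = 37
N (Max): max(37, 13) = 37
Root (Min): min(53, 37, 30) = 30

30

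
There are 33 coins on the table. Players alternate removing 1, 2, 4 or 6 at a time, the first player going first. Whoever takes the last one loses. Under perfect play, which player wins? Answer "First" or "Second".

W/L table (W = player to move can force a win):
i:   0  1  2  3  4  5  6  7  8  9 10 11 12 13 14 15 16 17 18 19 20 21 22 23 24 25 26 27 28 29 30 31 32 33
     W  L  W  W  L  W  W  W  W  L  W  W  L  W  W  W  W  L  W  W  L  W  W  W  W  L  W  W  L  W  W  W  W  L
Position 33 is L, so the second player wins.

Second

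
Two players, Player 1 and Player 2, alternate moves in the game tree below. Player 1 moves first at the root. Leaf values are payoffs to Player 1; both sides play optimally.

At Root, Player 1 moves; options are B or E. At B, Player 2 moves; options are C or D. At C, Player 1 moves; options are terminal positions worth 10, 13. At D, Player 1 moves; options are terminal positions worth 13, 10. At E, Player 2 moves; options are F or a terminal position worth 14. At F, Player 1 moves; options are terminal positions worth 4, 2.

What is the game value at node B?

C: max(10, 13) = 13
D: max(13, 10) = 13
B: min(13, 13) = 13

13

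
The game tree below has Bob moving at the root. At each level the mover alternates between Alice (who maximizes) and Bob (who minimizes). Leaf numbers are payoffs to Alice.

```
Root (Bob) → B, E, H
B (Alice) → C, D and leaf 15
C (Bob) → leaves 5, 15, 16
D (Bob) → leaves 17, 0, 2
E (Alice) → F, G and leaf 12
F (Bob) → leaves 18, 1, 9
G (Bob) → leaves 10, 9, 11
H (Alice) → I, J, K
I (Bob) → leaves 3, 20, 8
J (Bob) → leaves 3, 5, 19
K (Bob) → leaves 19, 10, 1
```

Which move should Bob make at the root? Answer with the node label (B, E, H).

H

C (Bob): min(5, 15, 16) = 5
D (Bob): min(17, 0, 2) = 0
B (Alice): max(5, 0, 15) = 15
F (Bob): min(18, 1, 9) = 1
G (Bob): min(10, 9, 11) = 9
E (Alice): max(1, 9, 12) = 12
I (Bob): min(3, 20, 8) = 3
J (Bob): min(3, 5, 19) = 3
K (Bob): min(19, 10, 1) = 1
H (Alice): max(3, 3, 1) = 3
Root (Bob): min(15, 12, 3) = 3
Bob picks the child with the lowest value: H (value 3).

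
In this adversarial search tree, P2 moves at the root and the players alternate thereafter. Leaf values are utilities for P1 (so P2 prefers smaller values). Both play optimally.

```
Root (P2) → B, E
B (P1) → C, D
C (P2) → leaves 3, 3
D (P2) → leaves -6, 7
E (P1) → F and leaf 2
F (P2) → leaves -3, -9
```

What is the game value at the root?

C (P2): min(3, 3) = 3
D (P2): min(-6, 7) = -6
B (P1): max(3, -6) = 3
F (P2): min(-3, -9) = -9
E (P1): max(-9, 2) = 2
Root (P2): min(3, 2) = 2

2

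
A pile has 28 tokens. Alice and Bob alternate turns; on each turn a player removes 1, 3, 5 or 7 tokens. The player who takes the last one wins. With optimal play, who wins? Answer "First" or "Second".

Second

Compute winning (W) and losing (L) positions by backward induction:
i:   0  1  2  3  4  5  6  7  8  9 10 11 12 13 14 15 16 17 18 19 20 21 22 23 24 25 26 27 28
     L  W  L  W  L  W  L  W  L  W  L  W  L  W  L  W  L  W  L  W  L  W  L  W  L  W  L  W  L
Position 28 is L, so the second player wins.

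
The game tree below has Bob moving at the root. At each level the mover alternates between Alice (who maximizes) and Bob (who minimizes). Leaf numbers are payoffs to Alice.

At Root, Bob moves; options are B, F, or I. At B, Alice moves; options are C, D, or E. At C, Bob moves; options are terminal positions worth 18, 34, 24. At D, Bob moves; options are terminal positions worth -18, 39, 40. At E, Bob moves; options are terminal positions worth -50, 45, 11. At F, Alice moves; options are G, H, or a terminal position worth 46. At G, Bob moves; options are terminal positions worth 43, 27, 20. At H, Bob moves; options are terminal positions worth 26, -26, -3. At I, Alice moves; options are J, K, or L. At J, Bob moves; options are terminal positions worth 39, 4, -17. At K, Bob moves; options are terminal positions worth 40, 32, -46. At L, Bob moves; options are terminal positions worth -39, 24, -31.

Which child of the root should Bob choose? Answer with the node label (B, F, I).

C (Bob): min(18, 34, 24) = 18
D (Bob): min(-18, 39, 40) = -18
E (Bob): min(-50, 45, 11) = -50
B (Alice): max(18, -18, -50) = 18
G (Bob): min(43, 27, 20) = 20
H (Bob): min(26, -26, -3) = -26
F (Alice): max(20, -26, 46) = 46
J (Bob): min(39, 4, -17) = -17
K (Bob): min(40, 32, -46) = -46
L (Bob): min(-39, 24, -31) = -39
I (Alice): max(-17, -46, -39) = -17
Root (Bob): min(18, 46, -17) = -17
Bob picks the child with the lowest value: I (value -17).

I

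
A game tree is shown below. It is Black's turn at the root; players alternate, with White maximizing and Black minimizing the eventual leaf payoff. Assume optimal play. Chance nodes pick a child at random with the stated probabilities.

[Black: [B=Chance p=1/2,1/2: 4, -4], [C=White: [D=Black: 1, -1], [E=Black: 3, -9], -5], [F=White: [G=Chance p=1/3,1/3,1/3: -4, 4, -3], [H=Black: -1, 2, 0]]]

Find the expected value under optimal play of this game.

B (Chance): 1/2·4 + 1/2·-4 = 0
D (Black): min(1, -1) = -1
E (Black): min(3, -9) = -9
C (White): max(-1, -9, -5) = -1
G (Chance): 1/3·-4 + 1/3·4 + 1/3·-3 = -1
H (Black): min(-1, 2, 0) = -1
F (White): max(-1, -1) = -1
Root (Black): min(0, -1, -1) = -1

-1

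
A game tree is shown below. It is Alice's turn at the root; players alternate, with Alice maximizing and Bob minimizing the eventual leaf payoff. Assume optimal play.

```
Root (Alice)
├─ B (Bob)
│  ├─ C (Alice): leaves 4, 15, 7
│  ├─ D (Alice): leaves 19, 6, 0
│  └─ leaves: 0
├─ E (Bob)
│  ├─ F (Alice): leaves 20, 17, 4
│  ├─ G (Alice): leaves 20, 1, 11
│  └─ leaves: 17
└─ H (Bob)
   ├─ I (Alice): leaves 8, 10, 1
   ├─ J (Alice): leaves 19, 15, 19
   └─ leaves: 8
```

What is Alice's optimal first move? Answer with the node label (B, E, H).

E

C (Alice): max(4, 15, 7) = 15
D (Alice): max(19, 6, 0) = 19
B (Bob): min(15, 19, 0) = 0
F (Alice): max(20, 17, 4) = 20
G (Alice): max(20, 1, 11) = 20
E (Bob): min(20, 20, 17) = 17
I (Alice): max(8, 10, 1) = 10
J (Alice): max(19, 15, 19) = 19
H (Bob): min(10, 19, 8) = 8
Root (Alice): max(0, 17, 8) = 17
Alice picks the child with the highest value: E (value 17).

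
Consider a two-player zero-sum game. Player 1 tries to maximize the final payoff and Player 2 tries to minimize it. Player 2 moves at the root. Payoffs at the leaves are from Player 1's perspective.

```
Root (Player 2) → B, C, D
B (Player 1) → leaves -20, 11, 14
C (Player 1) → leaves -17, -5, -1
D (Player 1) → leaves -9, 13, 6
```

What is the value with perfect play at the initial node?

B (Player 1): max(-20, 11, 14) = 14
C (Player 1): max(-17, -5, -1) = -1
D (Player 1): max(-9, 13, 6) = 13
Root (Player 2): min(14, -1, 13) = -1

-1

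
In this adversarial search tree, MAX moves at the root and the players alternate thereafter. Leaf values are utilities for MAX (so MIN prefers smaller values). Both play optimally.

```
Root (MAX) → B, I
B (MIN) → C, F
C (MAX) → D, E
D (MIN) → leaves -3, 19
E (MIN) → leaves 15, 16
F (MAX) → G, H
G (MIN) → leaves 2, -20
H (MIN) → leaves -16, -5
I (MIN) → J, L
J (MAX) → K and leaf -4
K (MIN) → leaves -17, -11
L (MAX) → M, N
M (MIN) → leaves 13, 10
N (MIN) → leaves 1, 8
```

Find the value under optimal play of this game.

D (MIN): min(-3, 19) = -3
E (MIN): min(15, 16) = 15
C (MAX): max(-3, 15) = 15
G (MIN): min(2, -20) = -20
H (MIN): min(-16, -5) = -16
F (MAX): max(-20, -16) = -16
B (MIN): min(15, -16) = -16
K (MIN): min(-17, -11) = -17
J (MAX): max(-17, -4) = -4
M (MIN): min(13, 10) = 10
N (MIN): min(1, 8) = 1
L (MAX): max(10, 1) = 10
I (MIN): min(-4, 10) = -4
Root (MAX): max(-16, -4) = -4

-4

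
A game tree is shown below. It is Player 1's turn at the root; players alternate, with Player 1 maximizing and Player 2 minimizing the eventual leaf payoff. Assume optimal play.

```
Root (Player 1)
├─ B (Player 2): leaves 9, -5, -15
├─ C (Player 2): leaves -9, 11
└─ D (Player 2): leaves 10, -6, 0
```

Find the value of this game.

B (Player 2): min(9, -5, -15) = -15
C (Player 2): min(-9, 11) = -9
D (Player 2): min(10, -6, 0) = -6
Root (Player 1): max(-15, -9, -6) = -6

-6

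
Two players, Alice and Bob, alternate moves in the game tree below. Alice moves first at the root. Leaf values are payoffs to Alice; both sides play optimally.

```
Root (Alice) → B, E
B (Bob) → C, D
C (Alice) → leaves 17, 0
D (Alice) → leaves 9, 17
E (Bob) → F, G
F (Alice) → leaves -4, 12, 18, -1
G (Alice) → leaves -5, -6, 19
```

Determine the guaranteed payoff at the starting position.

C (Alice): max(17, 0) = 17
D (Alice): max(9, 17) = 17
B (Bob): min(17, 17) = 17
F (Alice): max(-4, 12, 18, -1) = 18
G (Alice): max(-5, -6, 19) = 19
E (Bob): min(18, 19) = 18
Root (Alice): max(17, 18) = 18

18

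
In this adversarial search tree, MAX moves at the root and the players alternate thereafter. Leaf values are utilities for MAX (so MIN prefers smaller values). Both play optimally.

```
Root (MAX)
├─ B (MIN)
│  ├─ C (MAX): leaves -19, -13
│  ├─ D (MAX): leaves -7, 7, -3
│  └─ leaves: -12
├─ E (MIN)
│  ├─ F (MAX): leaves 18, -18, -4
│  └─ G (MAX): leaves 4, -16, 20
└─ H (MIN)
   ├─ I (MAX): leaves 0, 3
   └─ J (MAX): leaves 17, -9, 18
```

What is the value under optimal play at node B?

C: max(-19, -13) = -13
D: max(-7, 7, -3) = 7
B: min(-13, 7, -12) = -13

-13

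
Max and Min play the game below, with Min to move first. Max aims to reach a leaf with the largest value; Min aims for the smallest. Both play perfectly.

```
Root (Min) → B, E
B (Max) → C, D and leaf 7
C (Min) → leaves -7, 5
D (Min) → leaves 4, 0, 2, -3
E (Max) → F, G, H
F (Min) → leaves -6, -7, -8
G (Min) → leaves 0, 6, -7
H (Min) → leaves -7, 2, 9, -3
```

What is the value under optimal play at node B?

C: min(-7, 5) = -7
D: min(4, 0, 2, -3) = -3
B: max(-7, -3, 7) = 7

7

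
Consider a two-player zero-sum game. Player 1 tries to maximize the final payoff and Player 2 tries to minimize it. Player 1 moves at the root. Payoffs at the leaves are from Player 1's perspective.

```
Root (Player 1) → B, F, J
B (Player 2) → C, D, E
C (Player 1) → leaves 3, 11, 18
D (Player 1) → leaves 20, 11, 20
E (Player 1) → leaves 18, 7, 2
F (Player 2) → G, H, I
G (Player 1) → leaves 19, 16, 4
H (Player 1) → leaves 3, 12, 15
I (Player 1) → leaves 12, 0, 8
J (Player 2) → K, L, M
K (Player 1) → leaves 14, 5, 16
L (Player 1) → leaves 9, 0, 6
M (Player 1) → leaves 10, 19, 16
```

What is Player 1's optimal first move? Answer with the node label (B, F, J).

B

C (Player 1): max(3, 11, 18) = 18
D (Player 1): max(20, 11, 20) = 20
E (Player 1): max(18, 7, 2) = 18
B (Player 2): min(18, 20, 18) = 18
G (Player 1): max(19, 16, 4) = 19
H (Player 1): max(3, 12, 15) = 15
I (Player 1): max(12, 0, 8) = 12
F (Player 2): min(19, 15, 12) = 12
K (Player 1): max(14, 5, 16) = 16
L (Player 1): max(9, 0, 6) = 9
M (Player 1): max(10, 19, 16) = 19
J (Player 2): min(16, 9, 19) = 9
Root (Player 1): max(18, 12, 9) = 18
Player 1 picks the child with the highest value: B (value 18).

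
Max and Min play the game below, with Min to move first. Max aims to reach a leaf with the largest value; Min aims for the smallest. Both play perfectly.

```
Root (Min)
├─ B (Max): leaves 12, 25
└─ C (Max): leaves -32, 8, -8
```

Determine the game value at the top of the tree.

8

B (Max): max(12, 25) = 25
C (Max): max(-32, 8, -8) = 8
Root (Min): min(25, 8) = 8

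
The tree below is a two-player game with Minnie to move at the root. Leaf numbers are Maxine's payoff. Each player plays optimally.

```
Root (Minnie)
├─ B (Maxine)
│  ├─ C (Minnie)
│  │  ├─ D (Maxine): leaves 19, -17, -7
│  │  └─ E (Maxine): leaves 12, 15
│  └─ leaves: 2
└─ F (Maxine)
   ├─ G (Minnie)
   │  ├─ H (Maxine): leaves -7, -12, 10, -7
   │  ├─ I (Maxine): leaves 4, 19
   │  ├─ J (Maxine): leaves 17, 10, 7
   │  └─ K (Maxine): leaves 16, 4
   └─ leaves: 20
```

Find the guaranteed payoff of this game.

15

D (Maxine): max(19, -17, -7) = 19
E (Maxine): max(12, 15) = 15
C (Minnie): min(19, 15) = 15
B (Maxine): max(15, 2) = 15
H (Maxine): max(-7, -12, 10, -7) = 10
I (Maxine): max(4, 19) = 19
J (Maxine): max(17, 10, 7) = 17
K (Maxine): max(16, 4) = 16
G (Minnie): min(10, 19, 17, 16) = 10
F (Maxine): max(10, 20) = 20
Root (Minnie): min(15, 20) = 15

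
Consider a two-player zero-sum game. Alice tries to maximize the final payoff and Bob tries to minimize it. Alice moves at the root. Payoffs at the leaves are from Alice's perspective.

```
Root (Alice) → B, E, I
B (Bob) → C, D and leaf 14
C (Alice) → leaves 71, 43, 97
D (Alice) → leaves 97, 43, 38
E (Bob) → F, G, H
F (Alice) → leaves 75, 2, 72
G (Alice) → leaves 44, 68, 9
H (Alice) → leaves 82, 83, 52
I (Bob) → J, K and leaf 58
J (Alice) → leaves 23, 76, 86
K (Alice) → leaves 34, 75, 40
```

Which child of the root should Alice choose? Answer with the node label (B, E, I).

C (Alice): max(71, 43, 97) = 97
D (Alice): max(97, 43, 38) = 97
B (Bob): min(97, 97, 14) = 14
F (Alice): max(75, 2, 72) = 75
G (Alice): max(44, 68, 9) = 68
H (Alice): max(82, 83, 52) = 83
E (Bob): min(75, 68, 83) = 68
J (Alice): max(23, 76, 86) = 86
K (Alice): max(34, 75, 40) = 75
I (Bob): min(86, 75, 58) = 58
Root (Alice): max(14, 68, 58) = 68
Alice picks the child with the highest value: E (value 68).

E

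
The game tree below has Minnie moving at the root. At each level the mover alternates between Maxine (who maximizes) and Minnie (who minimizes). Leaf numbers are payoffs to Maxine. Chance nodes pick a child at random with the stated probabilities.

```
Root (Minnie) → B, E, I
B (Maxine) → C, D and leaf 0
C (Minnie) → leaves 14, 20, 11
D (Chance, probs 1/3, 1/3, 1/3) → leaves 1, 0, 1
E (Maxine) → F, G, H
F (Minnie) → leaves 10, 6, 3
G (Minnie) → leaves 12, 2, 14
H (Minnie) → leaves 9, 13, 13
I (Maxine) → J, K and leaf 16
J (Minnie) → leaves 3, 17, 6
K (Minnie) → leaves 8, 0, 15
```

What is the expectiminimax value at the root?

9

C (Minnie): min(14, 20, 11) = 11
D (Chance): 1/3·1 + 1/3·0 + 1/3·1 = 0.67
B (Maxine): max(11, 0.67, 0) = 11
F (Minnie): min(10, 6, 3) = 3
G (Minnie): min(12, 2, 14) = 2
H (Minnie): min(9, 13, 13) = 9
E (Maxine): max(3, 2, 9) = 9
J (Minnie): min(3, 17, 6) = 3
K (Minnie): min(8, 0, 15) = 0
I (Maxine): max(3, 0, 16) = 16
Root (Minnie): min(11, 9, 16) = 9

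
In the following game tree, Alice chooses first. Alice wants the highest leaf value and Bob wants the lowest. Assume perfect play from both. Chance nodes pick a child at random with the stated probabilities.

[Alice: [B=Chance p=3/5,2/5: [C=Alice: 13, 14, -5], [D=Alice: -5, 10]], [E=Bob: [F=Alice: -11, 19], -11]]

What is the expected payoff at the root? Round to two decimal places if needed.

C (Alice): max(13, 14, -5) = 14
D (Alice): max(-5, 10) = 10
B (Chance): 3/5·14 + 2/5·10 = 12.4
F (Alice): max(-11, 19) = 19
E (Bob): min(19, -11) = -11
Root (Alice): max(12.4, -11) = 12.4

12.4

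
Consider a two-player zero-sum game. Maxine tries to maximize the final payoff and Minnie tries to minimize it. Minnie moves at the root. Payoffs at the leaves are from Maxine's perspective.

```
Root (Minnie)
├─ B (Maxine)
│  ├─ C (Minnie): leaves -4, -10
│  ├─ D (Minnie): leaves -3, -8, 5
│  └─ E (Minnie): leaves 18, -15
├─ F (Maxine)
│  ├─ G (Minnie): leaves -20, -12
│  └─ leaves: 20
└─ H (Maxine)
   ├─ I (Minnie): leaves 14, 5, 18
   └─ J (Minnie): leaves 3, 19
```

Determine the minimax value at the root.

-8

C (Minnie): min(-4, -10) = -10
D (Minnie): min(-3, -8, 5) = -8
E (Minnie): min(18, -15) = -15
B (Maxine): max(-10, -8, -15) = -8
G (Minnie): min(-20, -12) = -20
F (Maxine): max(-20, 20) = 20
I (Minnie): min(14, 5, 18) = 5
J (Minnie): min(3, 19) = 3
H (Maxine): max(5, 3) = 5
Root (Minnie): min(-8, 20, 5) = -8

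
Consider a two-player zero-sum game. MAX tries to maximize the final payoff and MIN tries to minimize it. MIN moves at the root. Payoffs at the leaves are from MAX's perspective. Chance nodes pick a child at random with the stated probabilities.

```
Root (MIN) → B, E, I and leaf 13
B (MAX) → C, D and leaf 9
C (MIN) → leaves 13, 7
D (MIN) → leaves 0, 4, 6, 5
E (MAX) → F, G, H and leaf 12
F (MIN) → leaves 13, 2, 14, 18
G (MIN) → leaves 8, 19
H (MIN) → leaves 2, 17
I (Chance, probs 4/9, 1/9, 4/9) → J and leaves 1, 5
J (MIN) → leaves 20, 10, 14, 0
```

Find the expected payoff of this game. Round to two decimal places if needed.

C (MIN): min(13, 7) = 7
D (MIN): min(0, 4, 6, 5) = 0
B (MAX): max(7, 0, 9) = 9
F (MIN): min(13, 2, 14, 18) = 2
G (MIN): min(8, 19) = 8
H (MIN): min(2, 17) = 2
E (MAX): max(2, 8, 2, 12) = 12
J (MIN): min(20, 10, 14, 0) = 0
I (Chance): 4/9·0 + 1/9·1 + 4/9·5 = 2.33
Root (MIN): min(9, 12, 2.33, 13) = 2.33

2.33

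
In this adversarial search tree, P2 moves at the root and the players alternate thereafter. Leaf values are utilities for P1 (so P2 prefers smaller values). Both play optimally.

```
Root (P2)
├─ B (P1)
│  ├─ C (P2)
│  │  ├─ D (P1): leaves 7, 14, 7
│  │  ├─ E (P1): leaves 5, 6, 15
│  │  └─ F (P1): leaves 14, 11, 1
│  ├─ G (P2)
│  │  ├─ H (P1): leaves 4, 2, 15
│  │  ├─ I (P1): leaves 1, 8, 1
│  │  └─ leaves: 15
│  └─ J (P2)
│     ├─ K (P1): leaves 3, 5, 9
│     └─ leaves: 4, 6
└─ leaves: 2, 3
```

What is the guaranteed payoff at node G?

8

H: max(4, 2, 15) = 15
I: max(1, 8, 1) = 8
G: min(15, 8, 15) = 8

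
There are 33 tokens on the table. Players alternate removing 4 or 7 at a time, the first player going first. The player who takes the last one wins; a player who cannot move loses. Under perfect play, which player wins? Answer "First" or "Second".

Compute winning (W) and losing (L) positions by backward induction:
i:   0  1  2  3  4  5  6  7  8  9 10 11 12 13 14 15 16 17 18 19 20 21 22 23 24 25 26 27 28 29 30 31 32 33
     L  L  L  L  W  W  W  W  W  W  W  L  L  L  L  W  W  W  W  W  W  W  L  L  L  L  W  W  W  W  W  W  W  L
Position 33 is L, so the second player wins.

Second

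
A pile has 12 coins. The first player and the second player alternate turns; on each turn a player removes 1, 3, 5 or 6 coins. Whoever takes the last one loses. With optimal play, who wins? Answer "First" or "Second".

Mark each pile size as W (mover wins) or L (mover loses):
i:   0  1  2  3  4  5  6  7  8  9 10 11 12
     W  L  W  L  W  L  W  W  W  W  W  W  L
Position 12 is L, so the second player wins.

Second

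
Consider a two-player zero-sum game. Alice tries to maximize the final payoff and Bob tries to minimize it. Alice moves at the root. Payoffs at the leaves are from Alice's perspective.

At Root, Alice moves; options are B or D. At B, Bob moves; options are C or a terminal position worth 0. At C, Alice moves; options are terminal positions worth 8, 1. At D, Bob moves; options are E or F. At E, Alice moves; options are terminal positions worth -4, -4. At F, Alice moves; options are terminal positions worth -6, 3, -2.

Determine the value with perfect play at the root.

C (Alice): max(8, 1) = 8
B (Bob): min(8, 0) = 0
E (Alice): max(-4, -4) = -4
F (Alice): max(-6, 3, -2) = 3
D (Bob): min(-4, 3) = -4
Root (Alice): max(0, -4) = 0

0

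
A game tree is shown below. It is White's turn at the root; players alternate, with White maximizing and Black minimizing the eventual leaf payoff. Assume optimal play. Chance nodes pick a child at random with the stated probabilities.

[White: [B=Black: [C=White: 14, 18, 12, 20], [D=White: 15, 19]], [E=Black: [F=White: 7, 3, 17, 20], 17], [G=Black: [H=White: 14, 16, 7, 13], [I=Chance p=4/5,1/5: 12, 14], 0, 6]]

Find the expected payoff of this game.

C (White): max(14, 18, 12, 20) = 20
D (White): max(15, 19) = 19
B (Black): min(20, 19) = 19
F (White): max(7, 3, 17, 20) = 20
E (Black): min(20, 17) = 17
H (White): max(14, 16, 7, 13) = 16
I (Chance): 4/5·12 + 1/5·14 = 12.4
G (Black): min(16, 12.4, 0, 6) = 0
Root (White): max(19, 17, 0) = 19

19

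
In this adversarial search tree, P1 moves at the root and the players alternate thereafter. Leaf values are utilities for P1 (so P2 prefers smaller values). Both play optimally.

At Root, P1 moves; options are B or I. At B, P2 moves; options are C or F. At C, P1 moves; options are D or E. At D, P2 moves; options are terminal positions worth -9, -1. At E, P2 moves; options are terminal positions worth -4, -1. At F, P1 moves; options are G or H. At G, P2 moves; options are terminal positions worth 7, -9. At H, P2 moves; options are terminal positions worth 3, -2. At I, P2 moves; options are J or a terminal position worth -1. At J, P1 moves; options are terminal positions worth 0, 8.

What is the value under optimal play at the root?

D (P2): min(-9, -1) = -9
E (P2): min(-4, -1) = -4
C (P1): max(-9, -4) = -4
G (P2): min(7, -9) = -9
H (P2): min(3, -2) = -2
F (P1): max(-9, -2) = -2
B (P2): min(-4, -2) = -4
J (P1): max(0, 8) = 8
I (P2): min(8, -1) = -1
Root (P1): max(-4, -1) = -1

-1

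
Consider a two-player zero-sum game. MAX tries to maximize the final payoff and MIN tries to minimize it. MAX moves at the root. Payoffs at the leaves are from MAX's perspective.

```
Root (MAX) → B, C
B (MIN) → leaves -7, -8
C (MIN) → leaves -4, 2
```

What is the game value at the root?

-4

B (MIN): min(-7, -8) = -8
C (MIN): min(-4, 2) = -4
Root (MAX): max(-8, -4) = -4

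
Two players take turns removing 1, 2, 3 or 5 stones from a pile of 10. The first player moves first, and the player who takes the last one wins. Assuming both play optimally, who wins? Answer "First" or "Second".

First

Compute winning (W) and losing (L) positions by backward induction:
i:   0  1  2  3  4  5  6  7  8  9 10
     L  W  W  W  L  W  W  W  L  W  W
Position 10 is W, so the first player wins.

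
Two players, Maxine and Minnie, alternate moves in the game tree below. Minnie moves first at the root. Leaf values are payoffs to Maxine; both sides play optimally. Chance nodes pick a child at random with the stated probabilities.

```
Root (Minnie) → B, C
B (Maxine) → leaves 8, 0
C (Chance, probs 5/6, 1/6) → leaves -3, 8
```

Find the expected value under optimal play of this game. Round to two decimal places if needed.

B (Maxine): max(8, 0) = 8
C (Chance): 5/6·-3 + 1/6·8 = -1.17
Root (Minnie): min(8, -1.17) = -1.17

-1.17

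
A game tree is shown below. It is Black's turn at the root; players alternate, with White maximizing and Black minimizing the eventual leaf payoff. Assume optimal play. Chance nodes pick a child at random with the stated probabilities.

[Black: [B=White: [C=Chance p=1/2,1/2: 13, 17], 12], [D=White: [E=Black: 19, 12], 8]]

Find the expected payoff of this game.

12

C (Chance): 1/2·13 + 1/2·17 = 15
B (White): max(15, 12) = 15
E (Black): min(19, 12) = 12
D (White): max(12, 8) = 12
Root (Black): min(15, 12) = 12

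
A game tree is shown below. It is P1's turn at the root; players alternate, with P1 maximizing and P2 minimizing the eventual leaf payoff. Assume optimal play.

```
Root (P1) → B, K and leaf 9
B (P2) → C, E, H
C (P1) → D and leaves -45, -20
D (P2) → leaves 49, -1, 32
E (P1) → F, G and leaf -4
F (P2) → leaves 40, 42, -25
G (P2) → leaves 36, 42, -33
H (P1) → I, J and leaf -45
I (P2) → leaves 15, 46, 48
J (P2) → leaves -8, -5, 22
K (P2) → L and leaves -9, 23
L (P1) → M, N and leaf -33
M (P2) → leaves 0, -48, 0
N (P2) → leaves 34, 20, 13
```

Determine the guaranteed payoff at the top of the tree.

9

D (P2): min(49, -1, 32) = -1
C (P1): max(-1, -45, -20) = -1
F (P2): min(40, 42, -25) = -25
G (P2): min(36, 42, -33) = -33
E (P1): max(-25, -33, -4) = -4
I (P2): min(15, 46, 48) = 15
J (P2): min(-8, -5, 22) = -8
H (P1): max(15, -8, -45) = 15
B (P2): min(-1, -4, 15) = -4
M (P2): min(0, -48, 0) = -48
N (P2): min(34, 20, 13) = 13
L (P1): max(-48, 13, -33) = 13
K (P2): min(13, -9, 23) = -9
Root (P1): max(-4, -9, 9) = 9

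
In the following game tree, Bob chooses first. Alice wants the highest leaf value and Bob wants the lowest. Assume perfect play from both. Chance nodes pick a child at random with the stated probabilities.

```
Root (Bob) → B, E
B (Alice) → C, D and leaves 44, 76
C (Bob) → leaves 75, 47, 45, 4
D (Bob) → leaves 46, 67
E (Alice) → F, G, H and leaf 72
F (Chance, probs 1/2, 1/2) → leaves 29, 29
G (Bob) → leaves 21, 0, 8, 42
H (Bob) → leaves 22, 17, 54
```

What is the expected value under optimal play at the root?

C (Bob): min(75, 47, 45, 4) = 4
D (Bob): min(46, 67) = 46
B (Alice): max(4, 46, 44, 76) = 76
F (Chance): 1/2·29 + 1/2·29 = 29
G (Bob): min(21, 0, 8, 42) = 0
H (Bob): min(22, 17, 54) = 17
E (Alice): max(29, 0, 17, 72) = 72
Root (Bob): min(76, 72) = 72

72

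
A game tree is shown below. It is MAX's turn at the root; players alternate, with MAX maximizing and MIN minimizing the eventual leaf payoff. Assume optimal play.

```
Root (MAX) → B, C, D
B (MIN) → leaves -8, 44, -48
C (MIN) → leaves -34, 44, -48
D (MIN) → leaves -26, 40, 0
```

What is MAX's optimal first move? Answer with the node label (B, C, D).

D

B (MIN): min(-8, 44, -48) = -48
C (MIN): min(-34, 44, -48) = -48
D (MIN): min(-26, 40, 0) = -26
Root (MAX): max(-48, -48, -26) = -26
MAX picks the child with the highest value: D (value -26).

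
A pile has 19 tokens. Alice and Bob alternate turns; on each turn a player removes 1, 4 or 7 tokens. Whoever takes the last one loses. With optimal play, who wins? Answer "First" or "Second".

W/L table (W = player to move can force a win):
i:   0  1  2  3  4  5  6  7  8  9 10 11 12 13 14 15 16 17 18 19
     W  L  W  L  W  W  L  W  W  L  W  L  W  W  L  W  W  L  W  L
Position 19 is L, so the second player wins.

Second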